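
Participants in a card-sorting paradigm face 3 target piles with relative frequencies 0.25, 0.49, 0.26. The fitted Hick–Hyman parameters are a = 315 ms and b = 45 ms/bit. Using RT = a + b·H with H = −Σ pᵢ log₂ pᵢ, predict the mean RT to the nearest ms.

383 ms

H = 0.25·log₂(1/0.25) + 0.49·log₂(1/0.49) + 0.26·log₂(1/0.26) = 1.5096 bits.
RT = 315 + 45 × 1.5096 = 382.93 ms.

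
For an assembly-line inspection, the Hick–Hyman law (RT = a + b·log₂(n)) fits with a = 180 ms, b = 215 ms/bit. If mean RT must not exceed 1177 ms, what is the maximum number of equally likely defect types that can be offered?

Set 180 + 215·log₂ n ≤ 1177 → log₂ n ≤ (1177 − 180)/215 = 4.6372.
So n ≤ 2^4.6372 = 24.885; the largest integer n is 24.

24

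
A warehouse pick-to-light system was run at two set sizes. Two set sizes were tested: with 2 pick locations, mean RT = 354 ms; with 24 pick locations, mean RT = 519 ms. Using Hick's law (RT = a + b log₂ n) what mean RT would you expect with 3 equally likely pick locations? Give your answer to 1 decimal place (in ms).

380.9 ms

RT is linear in log₂ n, so two points fix the line:
  b = (519 − 354) / (log₂ 24 − log₂ 2) = 165 / (4.5850 − 1) = 46.026 ms/bit
  a = 354 − 46.026 × 1 = 307.974 ms
Then RT(3) = 307.974 + 46.026 × log₂ 3 = 307.974 + 46.026 × 1.5850 ≈ 380.923 ms.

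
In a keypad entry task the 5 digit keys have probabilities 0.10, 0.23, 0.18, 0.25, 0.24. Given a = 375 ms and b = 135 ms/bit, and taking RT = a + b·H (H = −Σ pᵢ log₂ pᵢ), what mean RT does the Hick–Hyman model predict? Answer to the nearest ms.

680 ms

H = 0.10·log₂(1/0.10) + 0.23·log₂(1/0.23) + 0.18·log₂(1/0.18) + 0.25·log₂(1/0.25) + 0.24·log₂(1/0.24) = 2.2593 bits.
RT = 375 + 135 × 2.2593 = 680.01 ms.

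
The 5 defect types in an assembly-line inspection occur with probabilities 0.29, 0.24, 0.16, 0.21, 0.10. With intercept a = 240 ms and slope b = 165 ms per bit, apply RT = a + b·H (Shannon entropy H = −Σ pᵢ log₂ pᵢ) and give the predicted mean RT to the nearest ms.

610 ms

H = 0.29·log₂(1/0.29) + 0.24·log₂(1/0.24) + 0.16·log₂(1/0.16) + 0.21·log₂(1/0.21) + 0.10·log₂(1/0.10) = 2.2401 bits.
RT = 240 + 165 × 2.2401 = 609.61 ms.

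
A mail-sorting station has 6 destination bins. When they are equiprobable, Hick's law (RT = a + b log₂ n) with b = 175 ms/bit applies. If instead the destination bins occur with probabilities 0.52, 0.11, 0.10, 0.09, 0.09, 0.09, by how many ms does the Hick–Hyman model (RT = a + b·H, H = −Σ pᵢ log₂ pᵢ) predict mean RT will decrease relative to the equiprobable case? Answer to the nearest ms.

Equiprobable entropy H₀ = log₂ 6 = 2.5850 bits.
Skewed entropy H = −Σ pᵢ log₂ pᵢ = 2.1110 bits.
ΔRT = b·(H₀ − H) = 175 × 0.4739 = 82.94 ms.

83 ms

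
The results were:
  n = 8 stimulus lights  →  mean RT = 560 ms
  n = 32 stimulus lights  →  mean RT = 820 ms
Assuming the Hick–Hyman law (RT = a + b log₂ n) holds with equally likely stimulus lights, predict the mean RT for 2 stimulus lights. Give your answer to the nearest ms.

300 ms

With log₂ n on the abscissa the relation is linear; from the two conditions:
  b = (820 − 560) / (log₂ 32 − log₂ 8) = 260 / (5 − 3) = 130 ms/bit
  a = 560 − 130 × 3 = 170 ms
Then RT(2) = 170 + 130 × log₂ 2 = 170 + 130 × 1 ≈ 300.000 ms.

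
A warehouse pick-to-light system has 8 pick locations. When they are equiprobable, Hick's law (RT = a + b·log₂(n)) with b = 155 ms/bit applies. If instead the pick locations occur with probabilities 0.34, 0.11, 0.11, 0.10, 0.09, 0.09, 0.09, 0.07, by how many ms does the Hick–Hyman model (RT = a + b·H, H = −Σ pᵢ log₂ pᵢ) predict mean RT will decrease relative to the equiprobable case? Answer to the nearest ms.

The RT saving is b·ΔH. Equiprobable H₀ = log₂(8) = 3.0000 bits; with the given probabilities H = 2.7685 bits.
b·(H₀ − H) = 155 × (3.0000 − 2.7685) = 35.89 ms.

36 ms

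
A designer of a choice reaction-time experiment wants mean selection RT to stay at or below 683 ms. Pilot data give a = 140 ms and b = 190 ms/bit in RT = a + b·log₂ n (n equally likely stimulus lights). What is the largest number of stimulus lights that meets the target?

7

190·log₂ n ≤ 683 − 140 = 543, giving log₂ n ≤ 2.8579 and n ≤ 7.250. The largest whole number is 7.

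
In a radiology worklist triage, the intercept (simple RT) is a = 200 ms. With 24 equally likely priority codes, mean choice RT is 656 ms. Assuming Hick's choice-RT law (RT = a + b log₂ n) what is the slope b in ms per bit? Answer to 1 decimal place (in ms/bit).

b = (656 − 200) / log₂(24) = 456 / 4.5850 = 99.456 ms/bit.

99.5 ms/bit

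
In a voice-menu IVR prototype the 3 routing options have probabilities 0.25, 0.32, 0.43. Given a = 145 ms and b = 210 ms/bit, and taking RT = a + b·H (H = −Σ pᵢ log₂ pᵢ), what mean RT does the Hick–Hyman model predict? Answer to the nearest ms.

470 ms

H = 0.25·log₂(1/0.25) + 0.32·log₂(1/0.32) + 0.43·log₂(1/0.43) = 1.5496 bits.
RT = 145 + 210 × 1.5496 = 470.42 ms.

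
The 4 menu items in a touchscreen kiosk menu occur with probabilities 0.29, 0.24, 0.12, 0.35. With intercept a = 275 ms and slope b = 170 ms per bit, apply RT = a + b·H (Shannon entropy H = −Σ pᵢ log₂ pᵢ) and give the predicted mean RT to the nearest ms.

Entropy contributions −pᵢ log₂ pᵢ: 0.5179, 0.4941, 0.3671, 0.5301; sum H = 1.9092 bits.
RT = a + bH = 275 + 170·1.9092 = 599.57 ms.

600 ms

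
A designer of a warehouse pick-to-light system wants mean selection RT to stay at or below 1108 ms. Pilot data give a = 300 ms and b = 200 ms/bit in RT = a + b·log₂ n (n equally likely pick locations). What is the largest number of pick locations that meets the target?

16

200·log₂ n ≤ 1108 − 300 = 808, giving log₂ n ≤ 4.0400 and n ≤ 16.450. The largest whole number is 16.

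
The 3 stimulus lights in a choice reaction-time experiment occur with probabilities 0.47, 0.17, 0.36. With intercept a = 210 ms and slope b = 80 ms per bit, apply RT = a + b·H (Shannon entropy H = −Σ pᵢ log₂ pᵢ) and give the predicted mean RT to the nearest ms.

Entropy contributions −pᵢ log₂ pᵢ: 0.5120, 0.4346, 0.5306; sum H = 1.4772 bits.
RT = a + bH = 210 + 80·1.4772 = 328.17 ms.

328 ms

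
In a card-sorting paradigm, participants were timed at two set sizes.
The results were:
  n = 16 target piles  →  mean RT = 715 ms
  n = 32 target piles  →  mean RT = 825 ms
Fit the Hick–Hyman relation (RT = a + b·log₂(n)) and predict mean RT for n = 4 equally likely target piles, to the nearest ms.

Solve the two-equation system in a and b:
  b = (825 − 715) / (log₂ 32 − log₂ 16) = 110 / (5 − 4) = 110 ms/bit
  a = 715 − 110 × 4 = 275 ms
Then RT(4) = 275 + 110 × log₂ 4 = 275 + 110 × 2 ≈ 495.000 ms.

495 ms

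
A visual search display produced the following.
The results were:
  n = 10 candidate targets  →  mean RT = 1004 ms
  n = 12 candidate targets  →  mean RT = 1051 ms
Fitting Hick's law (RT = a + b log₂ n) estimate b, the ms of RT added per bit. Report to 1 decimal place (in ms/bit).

178.7 ms/bit

Slope: b = (1051 − 1004) / (log₂ 12 − log₂ 10) = 47/0.2630 = 178.684 ms/bit.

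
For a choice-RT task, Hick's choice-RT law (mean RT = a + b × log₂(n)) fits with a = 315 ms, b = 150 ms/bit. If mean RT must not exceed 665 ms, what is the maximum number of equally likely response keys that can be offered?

5

150·log₂ n ≤ 665 − 315 = 350, giving log₂ n ≤ 2.3333 and n ≤ 5.040. The largest whole number is 5.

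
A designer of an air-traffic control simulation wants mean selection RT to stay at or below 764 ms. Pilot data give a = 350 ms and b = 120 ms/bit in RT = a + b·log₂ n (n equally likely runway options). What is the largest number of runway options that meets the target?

Information budget: (764 − 350)/120 = 3.4500 bits, so n ≤ 2^3.4500 = 10.928 → at most 10.

10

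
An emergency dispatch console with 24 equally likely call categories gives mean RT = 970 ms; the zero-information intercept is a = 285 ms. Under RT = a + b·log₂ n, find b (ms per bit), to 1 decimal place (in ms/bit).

b = (970 − 285) / log₂(24) = 685 / 4.5850 = 149.401 ms/bit.

149.4 ms/bit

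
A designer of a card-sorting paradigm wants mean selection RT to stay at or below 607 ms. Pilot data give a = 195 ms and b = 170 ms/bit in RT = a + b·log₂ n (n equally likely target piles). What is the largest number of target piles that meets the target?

Set 195 + 170·log₂ n ≤ 607 → log₂ n ≤ (607 − 195)/170 = 2.4235.
So n ≤ 2^2.4235 = 5.365; the largest integer n is 5.

5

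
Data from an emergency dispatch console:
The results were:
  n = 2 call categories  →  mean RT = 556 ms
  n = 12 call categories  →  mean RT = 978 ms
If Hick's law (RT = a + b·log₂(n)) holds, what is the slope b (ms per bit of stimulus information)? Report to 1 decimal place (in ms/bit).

The slope on a log₂ axis is (978 − 556) / (3.5850 − 1) = 163.252 ms/bit.

163.3 ms/bit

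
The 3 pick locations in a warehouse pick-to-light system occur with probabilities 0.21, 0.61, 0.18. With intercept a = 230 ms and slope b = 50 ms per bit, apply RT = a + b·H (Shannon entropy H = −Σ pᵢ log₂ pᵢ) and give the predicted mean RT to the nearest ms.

H = 0.21·log₂(1/0.21) + 0.61·log₂(1/0.61) + 0.18·log₂(1/0.18) = 1.3531 bits.
RT = 230 + 50 × 1.3531 = 297.66 ms.

298 ms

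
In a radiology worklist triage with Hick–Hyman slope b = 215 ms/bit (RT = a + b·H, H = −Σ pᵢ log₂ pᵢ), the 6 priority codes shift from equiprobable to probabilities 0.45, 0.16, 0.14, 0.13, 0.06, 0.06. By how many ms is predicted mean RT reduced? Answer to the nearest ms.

Equiprobable entropy H₀ = log₂ 6 = 2.5850 bits.
Skewed entropy H = −Σ pᵢ log₂ pᵢ = 2.2082 bits.
ΔRT = b·(H₀ − H) = 215 × 0.3767 = 81.00 ms.

81 ms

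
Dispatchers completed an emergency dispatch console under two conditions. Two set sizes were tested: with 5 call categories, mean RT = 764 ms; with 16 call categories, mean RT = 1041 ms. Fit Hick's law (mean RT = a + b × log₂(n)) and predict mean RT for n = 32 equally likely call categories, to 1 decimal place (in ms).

1206.1 ms

Fit slope and intercept:
  b = (1041 − 764) / (log₂ 16 − log₂ 5) = 277 / (4 − 2.3219) = 165.070 ms/bit
  a = 764 − 165.070 × 2.3219 = 380.718 ms
Then RT(32) = 380.718 + 165.070 × log₂ 32 = 380.718 + 165.070 × 5 ≈ 1206.070 ms.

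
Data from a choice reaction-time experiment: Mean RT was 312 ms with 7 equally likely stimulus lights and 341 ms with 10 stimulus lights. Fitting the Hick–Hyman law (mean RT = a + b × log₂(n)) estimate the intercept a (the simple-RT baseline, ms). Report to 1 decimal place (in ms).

The slope on a log₂ axis is (341 − 312) / (3.3219 − 2.8074) = 56.357 ms/bit.
a = RT₁ − b·log₂ n₁ = 312 − 56.357 × 2.8074 = 153.785 ms.

153.8 ms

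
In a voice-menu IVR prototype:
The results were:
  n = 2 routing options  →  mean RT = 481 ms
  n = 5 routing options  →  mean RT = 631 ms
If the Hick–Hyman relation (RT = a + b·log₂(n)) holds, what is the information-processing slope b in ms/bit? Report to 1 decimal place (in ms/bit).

Slope: b = (631 − 481) / (log₂ 5 − log₂ 2) = 150/1.3219 = 113.471 ms/bit.

113.5 ms/bit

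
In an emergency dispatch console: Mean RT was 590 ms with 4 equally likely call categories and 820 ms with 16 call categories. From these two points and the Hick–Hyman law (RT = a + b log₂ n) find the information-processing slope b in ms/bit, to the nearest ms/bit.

b = (RT₂ − RT₁)/(log₂ n₂ − log₂ n₁) = (820 − 590)/(4 − 2) = 115 ms/bit.

115 ms/bit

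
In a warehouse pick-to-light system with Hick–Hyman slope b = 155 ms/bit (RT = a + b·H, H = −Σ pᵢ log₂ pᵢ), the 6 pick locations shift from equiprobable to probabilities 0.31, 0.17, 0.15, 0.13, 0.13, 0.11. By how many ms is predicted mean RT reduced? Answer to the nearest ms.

16 ms

The RT saving is b·ΔH. Equiprobable H₀ = log₂(6) = 2.5850 bits; with the given probabilities H = 2.4845 bits.
b·(H₀ − H) = 155 × (2.5850 − 2.4845) = 15.57 ms.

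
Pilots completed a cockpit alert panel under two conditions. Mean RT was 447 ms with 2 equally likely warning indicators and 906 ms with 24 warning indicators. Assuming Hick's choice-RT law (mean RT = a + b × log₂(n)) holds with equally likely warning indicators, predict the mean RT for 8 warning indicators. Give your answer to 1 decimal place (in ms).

703.1 ms

Fit slope and intercept:
  b = (906 − 447) / (log₂ 24 − log₂ 2) = 459 / (4.5850 − 1) = 128.035 ms/bit
  a = 447 − 128.035 × 1 = 318.965 ms
Then RT(8) = 318.965 + 128.035 × log₂ 8 = 318.965 + 128.035 × 3 ≈ 703.070 ms.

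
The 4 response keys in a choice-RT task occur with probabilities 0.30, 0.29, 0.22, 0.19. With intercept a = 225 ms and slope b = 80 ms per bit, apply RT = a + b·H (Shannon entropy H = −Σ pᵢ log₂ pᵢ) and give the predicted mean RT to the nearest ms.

383 ms

Entropy contributions −pᵢ log₂ pᵢ: 0.5211, 0.5179, 0.4806, 0.4552; sum H = 1.9748 bits.
RT = a + bH = 225 + 80·1.9748 = 382.98 ms.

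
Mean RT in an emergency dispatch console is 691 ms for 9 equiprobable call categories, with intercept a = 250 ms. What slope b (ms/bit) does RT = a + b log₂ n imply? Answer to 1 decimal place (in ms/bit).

139.1 ms/bit

b = (691 − 250) / log₂(9) = 441 / 3.1699 = 139.120 ms/bit.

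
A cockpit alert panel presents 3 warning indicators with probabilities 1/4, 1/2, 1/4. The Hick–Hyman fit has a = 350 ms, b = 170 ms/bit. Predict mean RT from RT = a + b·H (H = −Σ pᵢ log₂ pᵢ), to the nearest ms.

Each term −pᵢ log₂ pᵢ: 0.25·2 + 0.5·1 + 0.25·2; summed, H = 1.500 bits.
Mean RT = a + bH = 350 + 170·1.500 = 605.00 ms.

605 ms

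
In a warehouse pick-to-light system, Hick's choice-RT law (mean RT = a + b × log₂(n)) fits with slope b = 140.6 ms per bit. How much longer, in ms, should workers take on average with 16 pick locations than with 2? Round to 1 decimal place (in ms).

ΔRT = (a + b log₂ n₂) − (a + b log₂ n₁) = b·(log₂ n₂ − log₂ n₁).
log₂(16) − log₂(2) = log₂(16/2) = log₂(8) = 3.
ΔRT = 140.6 × 3.0000 = 421.800 ms.

421.8 ms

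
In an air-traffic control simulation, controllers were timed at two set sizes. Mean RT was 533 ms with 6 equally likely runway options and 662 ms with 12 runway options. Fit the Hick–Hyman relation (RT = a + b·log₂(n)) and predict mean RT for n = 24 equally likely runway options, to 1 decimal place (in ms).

791.0 ms

RT is linear in log₂ n, so two points fix the line:
  b = (662 − 533) / (log₂ 12 − log₂ 6) = 129 / (3.5850 − 2.5850) = 129.000 ms/bit
  a = 533 − 129.000 × 2.5850 = 199.540 ms
Then RT(24) = 199.540 + 129.000 × log₂ 24 = 199.540 + 129.000 × 4.5850 ≈ 791.000 ms.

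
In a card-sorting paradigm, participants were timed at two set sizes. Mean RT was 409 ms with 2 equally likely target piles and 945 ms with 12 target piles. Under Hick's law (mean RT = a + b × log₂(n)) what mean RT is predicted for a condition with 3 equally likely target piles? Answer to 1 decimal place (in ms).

530.3 ms

Solve the two-equation system in a and b:
  b = (945 − 409) / (log₂ 12 − log₂ 2) = 536 / (3.5850 − 1) = 207.353 ms/bit
  a = 409 − 207.353 × 1 = 201.647 ms
Then RT(3) = 201.647 + 207.353 × log₂ 3 = 201.647 + 207.353 × 1.5850 ≈ 530.294 ms.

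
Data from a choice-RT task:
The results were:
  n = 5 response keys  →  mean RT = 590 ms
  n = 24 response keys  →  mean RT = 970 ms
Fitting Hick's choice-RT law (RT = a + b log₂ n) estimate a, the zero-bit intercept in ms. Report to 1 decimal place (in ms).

200.1 ms

Slope: b = (970 − 590) / (log₂ 24 − log₂ 5) = 380/2.2630 = 167.916 ms/bit.
Intercept: a = 590 − 167.916·log₂(5) = 200.111 ms.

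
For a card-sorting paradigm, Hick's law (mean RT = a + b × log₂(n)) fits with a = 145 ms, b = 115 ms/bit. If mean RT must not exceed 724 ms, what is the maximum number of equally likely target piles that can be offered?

32

115·log₂ n ≤ 724 − 145 = 579, giving log₂ n ≤ 5.0348 and n ≤ 32.781. The largest whole number is 32.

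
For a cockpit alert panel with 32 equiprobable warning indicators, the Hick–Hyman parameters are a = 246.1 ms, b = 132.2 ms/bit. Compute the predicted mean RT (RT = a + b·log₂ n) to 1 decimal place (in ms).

log₂(32) = 5 bits, so RT = 246.1 + 132.2 × 5 ≈ 907.100 ms.

907.1 ms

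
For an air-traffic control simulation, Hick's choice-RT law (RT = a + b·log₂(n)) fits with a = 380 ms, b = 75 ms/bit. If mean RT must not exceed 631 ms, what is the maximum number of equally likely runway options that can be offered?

75·log₂ n ≤ 631 − 380 = 251, giving log₂ n ≤ 3.3467 and n ≤ 10.173. The largest whole number is 10.

10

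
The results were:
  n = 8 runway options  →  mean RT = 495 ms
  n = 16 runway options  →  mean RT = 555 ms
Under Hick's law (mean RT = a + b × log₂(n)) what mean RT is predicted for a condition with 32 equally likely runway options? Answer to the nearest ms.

Fit slope and intercept:
  b = (555 − 495) / (log₂ 16 − log₂ 8) = 60 / (4 − 3) = 60 ms/bit
  a = 495 − 60 × 3 = 315 ms
Then RT(32) = 315 + 60 × log₂ 32 = 315 + 60 × 5 ≈ 615.000 ms.

615 ms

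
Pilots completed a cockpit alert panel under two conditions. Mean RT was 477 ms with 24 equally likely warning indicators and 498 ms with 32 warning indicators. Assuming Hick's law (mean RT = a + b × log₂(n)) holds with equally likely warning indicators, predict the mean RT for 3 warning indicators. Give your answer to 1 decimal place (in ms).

325.2 ms

Solve the two-equation system in a and b:
  b = (498 − 477) / (log₂ 32 − log₂ 24) = 21 / (5 − 4.5850) = 50.598 ms/bit
  a = 477 − 50.598 × 4.5850 = 245.011 ms
Then RT(3) = 245.011 + 50.598 × log₂ 3 = 245.011 + 50.598 × 1.5850 ≈ 325.206 ms.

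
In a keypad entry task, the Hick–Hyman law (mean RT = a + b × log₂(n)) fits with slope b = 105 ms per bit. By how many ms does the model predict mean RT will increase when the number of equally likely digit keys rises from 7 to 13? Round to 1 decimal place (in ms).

Only the slope matters, since a is common to both: ΔRT = b·log₂(n₂/n₁).
log₂(13) − log₂(7) = 3.7004 − 2.8074 = 0.8931.
ΔRT = 105 × 0.8931 = 93.774 ms.

93.8 ms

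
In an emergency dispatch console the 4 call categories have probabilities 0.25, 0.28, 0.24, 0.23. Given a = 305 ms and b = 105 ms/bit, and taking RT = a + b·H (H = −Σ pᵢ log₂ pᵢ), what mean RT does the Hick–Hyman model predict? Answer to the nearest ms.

515 ms

Entropy contributions −pᵢ log₂ pᵢ: 0.5000, 0.5142, 0.4941, 0.4877; sum H = 1.9960 bits.
RT = a + bH = 305 + 105·1.9960 = 514.58 ms.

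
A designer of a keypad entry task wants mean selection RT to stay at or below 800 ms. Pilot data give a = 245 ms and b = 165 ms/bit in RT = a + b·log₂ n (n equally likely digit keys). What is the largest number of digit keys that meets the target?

Information budget: (800 − 245)/165 = 3.3636 bits, so n ≤ 2^3.3636 = 10.293 → at most 10.

10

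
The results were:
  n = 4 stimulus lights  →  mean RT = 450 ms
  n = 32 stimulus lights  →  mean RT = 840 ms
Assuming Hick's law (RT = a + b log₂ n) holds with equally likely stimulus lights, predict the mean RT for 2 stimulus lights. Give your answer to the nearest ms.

320 ms

Solve the two-equation system in a and b:
  b = (840 − 450) / (log₂ 32 − log₂ 4) = 390 / (5 − 2) = 130 ms/bit
  a = 450 − 130 × 2 = 190 ms
Then RT(2) = 190 + 130 × log₂ 2 = 190 + 130 × 1 ≈ 320.000 ms.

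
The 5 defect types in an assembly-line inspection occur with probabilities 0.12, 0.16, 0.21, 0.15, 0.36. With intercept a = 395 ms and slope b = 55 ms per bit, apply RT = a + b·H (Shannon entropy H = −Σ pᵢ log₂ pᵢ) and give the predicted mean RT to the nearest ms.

516 ms

H = 0.12·log₂(1/0.12) + 0.16·log₂(1/0.16) + 0.21·log₂(1/0.21) + 0.15·log₂(1/0.15) + 0.36·log₂(1/0.36) = 2.2041 bits.
RT = 395 + 55 × 2.2041 = 516.22 ms.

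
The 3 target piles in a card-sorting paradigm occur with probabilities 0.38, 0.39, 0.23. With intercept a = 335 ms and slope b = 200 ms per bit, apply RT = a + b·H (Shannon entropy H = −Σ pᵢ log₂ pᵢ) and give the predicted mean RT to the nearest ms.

645 ms

H = 0.38·log₂(1/0.38) + 0.39·log₂(1/0.39) + 0.23·log₂(1/0.23) = 1.5479 bits.
RT = 335 + 200 × 1.5479 = 644.58 ms.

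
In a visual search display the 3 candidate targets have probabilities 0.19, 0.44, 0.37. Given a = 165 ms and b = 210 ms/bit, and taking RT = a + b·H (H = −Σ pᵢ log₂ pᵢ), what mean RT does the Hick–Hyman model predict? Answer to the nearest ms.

H = 0.19·log₂(1/0.19) + 0.44·log₂(1/0.44) + 0.37·log₂(1/0.37) = 1.5071 bits.
RT = 165 + 210 × 1.5071 = 481.49 ms.

481 ms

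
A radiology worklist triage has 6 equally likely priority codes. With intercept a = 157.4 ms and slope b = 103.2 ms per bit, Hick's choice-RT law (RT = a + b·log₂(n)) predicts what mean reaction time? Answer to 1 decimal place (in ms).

log₂(6) = 2.5850 bits, so RT = 157.4 + 103.2 × 2.5850 ≈ 424.168 ms.

424.2 ms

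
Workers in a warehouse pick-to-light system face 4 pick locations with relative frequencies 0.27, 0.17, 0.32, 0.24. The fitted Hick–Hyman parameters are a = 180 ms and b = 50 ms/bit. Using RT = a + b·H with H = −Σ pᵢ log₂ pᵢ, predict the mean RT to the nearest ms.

278 ms

H = 0.27·log₂(1/0.27) + 0.17·log₂(1/0.17) + 0.32·log₂(1/0.32) + 0.24·log₂(1/0.24) = 1.9648 bits.
RT = 180 + 50 × 1.9648 = 278.24 ms.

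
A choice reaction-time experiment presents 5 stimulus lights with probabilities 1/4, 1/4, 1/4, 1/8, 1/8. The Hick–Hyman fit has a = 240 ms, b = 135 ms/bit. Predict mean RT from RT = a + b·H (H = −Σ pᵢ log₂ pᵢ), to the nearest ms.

544 ms

H = −Σ pᵢ log₂ pᵢ = 0.25·2 + 0.25·2 + 0.25·2 + 0.125·3 + 0.125·3 = 2.250 bits.
RT = 240 + 135 × 2.250 = 543.75 ms.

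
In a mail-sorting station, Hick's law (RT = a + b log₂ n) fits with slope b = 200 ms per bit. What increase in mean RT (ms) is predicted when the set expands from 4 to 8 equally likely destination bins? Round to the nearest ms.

ΔRT = (a + b log₂ n₂) − (a + b log₂ n₁) = b·(log₂ n₂ − log₂ n₁).
log₂(8) − log₂(4) = log₂(8/4) = log₂(2) = 1.
ΔRT = 200 × 1.0000 = 200.000 ms.

200 ms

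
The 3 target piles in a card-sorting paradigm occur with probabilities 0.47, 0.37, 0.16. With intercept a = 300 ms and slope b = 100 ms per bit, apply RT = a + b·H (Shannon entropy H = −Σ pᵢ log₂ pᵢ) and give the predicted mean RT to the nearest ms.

447 ms

Entropy contributions −pᵢ log₂ pᵢ: 0.5120, 0.5307, 0.4230; sum H = 1.4657 bits.
RT = a + bH = 300 + 100·1.4657 = 446.57 ms.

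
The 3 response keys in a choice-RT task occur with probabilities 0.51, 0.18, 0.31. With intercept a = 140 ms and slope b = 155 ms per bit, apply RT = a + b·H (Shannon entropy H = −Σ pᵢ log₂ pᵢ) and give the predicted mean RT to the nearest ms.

H = 0.51·log₂(1/0.51) + 0.18·log₂(1/0.18) + 0.31·log₂(1/0.31) = 1.4645 bits.
RT = 140 + 155 × 1.4645 = 367.00 ms.

367 ms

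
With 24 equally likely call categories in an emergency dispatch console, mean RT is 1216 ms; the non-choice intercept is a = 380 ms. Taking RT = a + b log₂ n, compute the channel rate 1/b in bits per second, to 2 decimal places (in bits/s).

Choice component = 1216 − 380 = 836 ms over log₂(24) = 4.5850 bits.
b = 836 / 4.5850 = 182.335 ms/bit, so 1/b = 5.484 bits/s.

5.48 bits/s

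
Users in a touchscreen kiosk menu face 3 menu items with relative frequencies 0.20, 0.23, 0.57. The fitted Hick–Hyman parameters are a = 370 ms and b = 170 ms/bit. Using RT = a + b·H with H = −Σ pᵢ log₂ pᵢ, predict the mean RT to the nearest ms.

610 ms

Entropy contributions −pᵢ log₂ pᵢ: 0.4644, 0.4877, 0.4623; sum H = 1.4143 bits.
RT = a + bH = 370 + 170·1.4143 = 610.43 ms.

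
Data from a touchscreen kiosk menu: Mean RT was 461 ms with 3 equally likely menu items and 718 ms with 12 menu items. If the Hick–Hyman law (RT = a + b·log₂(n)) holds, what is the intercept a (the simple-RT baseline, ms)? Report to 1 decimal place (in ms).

257.3 ms

The slope on a log₂ axis is (718 − 461) / (3.5850 − 1.5850) = 128.500 ms/bit.
a = RT₁ − b·log₂ n₁ = 461 − 128.500 × 1.5850 = 257.332 ms.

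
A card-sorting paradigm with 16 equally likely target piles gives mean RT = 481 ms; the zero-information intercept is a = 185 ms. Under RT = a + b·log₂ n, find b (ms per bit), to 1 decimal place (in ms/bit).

74.0 ms/bit

log₂(16) = 4 bits.
b = (RT − a)/log₂ n = (481 − 185) / 4 = 74.000 ms/bit.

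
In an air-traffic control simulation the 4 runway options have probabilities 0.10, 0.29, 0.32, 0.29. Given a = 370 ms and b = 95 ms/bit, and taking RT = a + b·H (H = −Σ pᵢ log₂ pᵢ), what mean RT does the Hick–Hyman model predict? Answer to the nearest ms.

Entropy contributions −pᵢ log₂ pᵢ: 0.3322, 0.5179, 0.5260, 0.5179; sum H = 1.8940 bits.
RT = a + bH = 370 + 95·1.8940 = 549.93 ms.

550 ms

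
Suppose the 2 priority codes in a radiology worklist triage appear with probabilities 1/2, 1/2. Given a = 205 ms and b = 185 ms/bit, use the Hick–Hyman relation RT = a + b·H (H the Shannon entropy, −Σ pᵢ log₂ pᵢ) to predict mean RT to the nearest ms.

Each term −pᵢ log₂ pᵢ: 0.5·1 + 0.5·1; summed, H = 1.000 bits.
Mean RT = a + bH = 205 + 185·1.000 = 390.00 ms.

390 ms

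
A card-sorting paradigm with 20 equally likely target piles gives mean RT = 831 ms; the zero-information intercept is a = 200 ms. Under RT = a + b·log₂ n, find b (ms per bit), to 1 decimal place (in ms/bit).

b = (831 − 200) / log₂(20) = 631 / 4.3219 = 146.000 ms/bit.

146.0 ms/bit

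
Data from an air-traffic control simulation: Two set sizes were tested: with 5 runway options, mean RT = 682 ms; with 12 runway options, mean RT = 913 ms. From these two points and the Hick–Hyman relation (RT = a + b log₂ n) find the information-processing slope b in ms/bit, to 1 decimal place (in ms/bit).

182.9 ms/bit

Slope: b = (913 − 682) / (log₂ 12 − log₂ 5) = 231/1.2630 = 182.893 ms/bit.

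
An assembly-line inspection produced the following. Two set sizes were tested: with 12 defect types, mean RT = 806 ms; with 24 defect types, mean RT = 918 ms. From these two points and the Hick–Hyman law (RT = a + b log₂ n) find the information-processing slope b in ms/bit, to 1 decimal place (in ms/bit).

Slope: b = (918 − 806) / (log₂ 24 − log₂ 12) = 112/1.0000 = 112.000 ms/bit.

112.0 ms/bit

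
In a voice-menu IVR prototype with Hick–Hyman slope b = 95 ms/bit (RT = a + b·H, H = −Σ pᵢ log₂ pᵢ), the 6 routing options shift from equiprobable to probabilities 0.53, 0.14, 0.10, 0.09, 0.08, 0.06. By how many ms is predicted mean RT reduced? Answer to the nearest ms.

50 ms

The RT saving is b·ΔH. Equiprobable H₀ = log₂(6) = 2.5850 bits; with the given probabilities H = 2.0624 bits.
b·(H₀ − H) = 95 × (2.5850 − 2.0624) = 49.64 ms.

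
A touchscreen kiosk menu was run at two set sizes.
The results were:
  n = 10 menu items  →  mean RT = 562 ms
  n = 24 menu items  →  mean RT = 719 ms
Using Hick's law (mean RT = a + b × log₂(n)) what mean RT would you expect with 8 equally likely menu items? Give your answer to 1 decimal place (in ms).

522.0 ms

Fit slope and intercept:
  b = (719 − 562) / (log₂ 24 − log₂ 10) = 157 / (4.5850 − 3.3219) = 124.304 ms/bit
  a = 562 − 124.304 × 3.3219 = 149.072 ms
Then RT(8) = 149.072 + 124.304 × log₂ 8 = 149.072 + 124.304 × 3 ≈ 521.983 ms.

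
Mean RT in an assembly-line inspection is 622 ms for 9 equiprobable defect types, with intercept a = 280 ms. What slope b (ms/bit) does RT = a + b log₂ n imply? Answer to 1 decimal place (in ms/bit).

log₂(9) = 3.1699 bits.
b = (RT − a)/log₂ n = (622 − 280) / 3.1699 = 107.889 ms/bit.

107.9 ms/bit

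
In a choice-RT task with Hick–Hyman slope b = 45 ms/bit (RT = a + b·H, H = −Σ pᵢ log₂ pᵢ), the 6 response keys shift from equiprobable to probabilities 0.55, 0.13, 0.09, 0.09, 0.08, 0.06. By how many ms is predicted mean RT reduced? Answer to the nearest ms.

Equiprobable entropy H₀ = log₂ 6 = 2.5850 bits.
Skewed entropy H = −Σ pᵢ log₂ pᵢ = 2.0174 bits.
ΔRT = b·(H₀ − H) = 45 × 0.5676 = 25.54 ms.

26 ms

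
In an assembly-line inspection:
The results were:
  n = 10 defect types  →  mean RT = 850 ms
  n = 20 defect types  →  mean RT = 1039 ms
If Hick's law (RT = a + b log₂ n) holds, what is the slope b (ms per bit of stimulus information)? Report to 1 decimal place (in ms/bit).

189.0 ms/bit

Slope: b = (1039 − 850) / (log₂ 20 − log₂ 10) = 189/1.0000 = 189.000 ms/bit.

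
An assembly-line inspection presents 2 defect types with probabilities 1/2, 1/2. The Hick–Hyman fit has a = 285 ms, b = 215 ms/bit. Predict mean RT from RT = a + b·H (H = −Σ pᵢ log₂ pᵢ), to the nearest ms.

500 ms

H = −Σ pᵢ log₂ pᵢ = 0.5·1 + 0.5·1 = 1.000 bits.
RT = 285 + 215 × 1.000 = 500.00 ms.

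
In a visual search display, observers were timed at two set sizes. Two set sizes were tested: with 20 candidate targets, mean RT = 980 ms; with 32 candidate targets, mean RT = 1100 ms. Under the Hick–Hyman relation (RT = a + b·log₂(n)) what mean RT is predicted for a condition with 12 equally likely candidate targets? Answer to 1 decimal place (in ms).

Fit slope and intercept:
  b = (1100 − 980) / (log₂ 32 − log₂ 20) = 120 / (5 − 4.3219) = 176.972 ms/bit
  a = 980 − 176.972 × 4.3219 = 215.138 ms
Then RT(12) = 215.138 + 176.972 × log₂ 12 = 215.138 + 176.972 × 3.5850 ≈ 849.577 ms.

849.6 ms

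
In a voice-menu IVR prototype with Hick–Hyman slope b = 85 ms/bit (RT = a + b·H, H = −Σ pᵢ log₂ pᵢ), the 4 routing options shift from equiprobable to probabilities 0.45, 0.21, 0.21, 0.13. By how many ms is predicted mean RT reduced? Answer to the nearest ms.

Equiprobable entropy H₀ = log₂ 4 = 2.0000 bits.
Skewed entropy H = −Σ pᵢ log₂ pᵢ = 1.8467 bits.
ΔRT = b·(H₀ − H) = 85 × 0.1533 = 13.03 ms.

13 ms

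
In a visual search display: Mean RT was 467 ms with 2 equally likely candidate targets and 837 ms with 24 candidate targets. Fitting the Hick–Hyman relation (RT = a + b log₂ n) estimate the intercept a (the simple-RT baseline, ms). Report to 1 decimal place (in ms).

Slope: b = (837 − 467) / (log₂ 24 − log₂ 2) = 370/3.5850 = 103.209 ms/bit.
Intercept: a = 467 − 103.209·log₂(2) = 363.791 ms.

363.8 ms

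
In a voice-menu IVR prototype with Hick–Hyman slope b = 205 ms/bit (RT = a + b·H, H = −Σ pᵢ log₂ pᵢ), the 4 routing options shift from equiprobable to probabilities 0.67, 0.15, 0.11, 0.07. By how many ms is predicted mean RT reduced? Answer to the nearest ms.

120 ms

Equiprobable entropy H₀ = log₂ 4 = 2.0000 bits.
Skewed entropy H = −Σ pᵢ log₂ pᵢ = 1.4165 bits.
ΔRT = b·(H₀ − H) = 205 × 0.5835 = 119.62 ms.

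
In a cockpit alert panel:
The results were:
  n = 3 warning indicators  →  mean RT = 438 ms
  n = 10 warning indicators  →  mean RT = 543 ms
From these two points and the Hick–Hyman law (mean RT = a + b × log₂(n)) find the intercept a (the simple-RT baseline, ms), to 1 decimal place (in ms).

b = (RT₂ − RT₁)/(log₂ n₂ − log₂ n₁) = (543 − 438)/(3.3219 − 1.5850) = 60.450 ms/bit.
a = RT₁ − b·log₂ n₁ = 438 − 60.450 × 1.5850 = 342.189 ms.

342.2 ms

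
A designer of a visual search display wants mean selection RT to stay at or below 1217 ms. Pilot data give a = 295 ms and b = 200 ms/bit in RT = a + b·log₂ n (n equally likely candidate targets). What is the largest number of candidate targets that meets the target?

Set 295 + 200·log₂ n ≤ 1217 → log₂ n ≤ (1217 − 295)/200 = 4.6100.
So n ≤ 2^4.6100 = 24.420; the largest integer n is 24.

24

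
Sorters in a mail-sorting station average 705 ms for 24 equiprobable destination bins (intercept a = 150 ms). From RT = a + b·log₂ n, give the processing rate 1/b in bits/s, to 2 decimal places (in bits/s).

8.26 bits/s

b = (705 − 150)/log₂ 24 = 555/4.5850 = 121.048 ms per bit = 0.12105 s/bit; the reciprocal is 8.261 bits/s.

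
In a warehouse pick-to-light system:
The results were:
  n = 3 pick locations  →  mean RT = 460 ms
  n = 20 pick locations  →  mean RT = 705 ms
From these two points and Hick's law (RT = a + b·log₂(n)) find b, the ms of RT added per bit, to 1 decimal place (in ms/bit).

89.5 ms/bit

Slope: b = (705 − 460) / (log₂ 20 − log₂ 3) = 245/2.7370 = 89.515 ms/bit.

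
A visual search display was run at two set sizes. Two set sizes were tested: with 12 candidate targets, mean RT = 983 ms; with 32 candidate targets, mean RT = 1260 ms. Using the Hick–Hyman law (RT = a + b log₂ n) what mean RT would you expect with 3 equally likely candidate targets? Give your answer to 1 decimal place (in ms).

With log₂ n on the abscissa the relation is linear; from the two conditions:
  b = (1260 − 983) / (log₂ 32 − log₂ 12) = 277 / (5 − 3.5850) = 195.755 ms/bit
  a = 983 − 195.755 × 3.5850 = 281.227 ms
Then RT(3) = 281.227 + 195.755 × log₂ 3 = 281.227 + 195.755 × 1.5850 ≈ 591.491 ms.

591.5 ms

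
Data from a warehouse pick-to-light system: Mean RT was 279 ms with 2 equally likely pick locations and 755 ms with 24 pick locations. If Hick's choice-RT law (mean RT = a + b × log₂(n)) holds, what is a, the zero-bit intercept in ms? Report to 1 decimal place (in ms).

146.2 ms

b = (RT₂ − RT₁)/(log₂ n₂ − log₂ n₁) = (755 − 279)/(4.5850 − 1) = 132.777 ms/bit.
Intercept: a = 279 − 132.777·log₂(2) = 146.223 ms.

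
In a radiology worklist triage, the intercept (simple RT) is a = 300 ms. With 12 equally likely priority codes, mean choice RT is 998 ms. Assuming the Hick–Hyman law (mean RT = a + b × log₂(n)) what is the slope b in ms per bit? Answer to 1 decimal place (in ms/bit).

194.7 ms/bit

b = (998 − 300) / log₂(12) = 698 / 3.5850 = 194.702 ms/bit.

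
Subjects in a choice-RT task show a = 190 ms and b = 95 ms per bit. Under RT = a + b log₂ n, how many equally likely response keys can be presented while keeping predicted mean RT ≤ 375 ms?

3

Information budget: (375 − 190)/95 = 1.9474 bits, so n ≤ 2^1.9474 = 3.857 → at most 3.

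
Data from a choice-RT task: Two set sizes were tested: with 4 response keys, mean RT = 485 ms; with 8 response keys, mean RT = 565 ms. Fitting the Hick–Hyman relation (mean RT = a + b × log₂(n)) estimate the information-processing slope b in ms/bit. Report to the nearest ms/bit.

b = (RT₂ − RT₁)/(log₂ n₂ − log₂ n₁) = (565 − 485)/(3 − 2) = 80 ms/bit.

80 ms/bit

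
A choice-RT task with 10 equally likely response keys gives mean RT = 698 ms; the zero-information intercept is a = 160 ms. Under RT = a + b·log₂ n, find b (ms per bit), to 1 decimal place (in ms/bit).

b = (698 − 160) / log₂(10) = 538 / 3.3219 = 161.954 ms/bit.

162.0 ms/bit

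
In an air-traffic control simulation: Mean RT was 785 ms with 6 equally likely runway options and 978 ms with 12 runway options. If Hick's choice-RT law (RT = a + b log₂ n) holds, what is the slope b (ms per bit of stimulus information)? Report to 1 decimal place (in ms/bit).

The slope on a log₂ axis is (978 − 785) / (3.5850 − 2.5850) = 193.000 ms/bit.

193.0 ms/bit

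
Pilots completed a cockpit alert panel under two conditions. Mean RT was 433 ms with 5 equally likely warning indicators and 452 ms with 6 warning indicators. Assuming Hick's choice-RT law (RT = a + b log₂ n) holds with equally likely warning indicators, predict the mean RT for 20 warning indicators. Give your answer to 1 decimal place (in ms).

With log₂ n on the abscissa the relation is linear; from the two conditions:
  b = (452 − 433) / (log₂ 6 − log₂ 5) = 19 / (2.5850 − 2.3219) = 72.234 ms/bit
  a = 433 − 72.234 × 2.3219 = 265.278 ms
Then RT(20) = 265.278 + 72.234 × log₂ 20 = 265.278 + 72.234 × 4.3219 ≈ 577.468 ms.

577.5 ms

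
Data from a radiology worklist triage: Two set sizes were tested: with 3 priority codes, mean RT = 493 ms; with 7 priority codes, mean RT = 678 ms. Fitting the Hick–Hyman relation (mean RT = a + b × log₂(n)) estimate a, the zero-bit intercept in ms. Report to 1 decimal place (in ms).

Slope: b = (678 − 493) / (log₂ 7 − log₂ 3) = 185/1.2224 = 151.343 ms/bit.
a = RT₁ − b·log₂ n₁ = 493 − 151.343 × 1.5850 = 253.128 ms.

253.1 ms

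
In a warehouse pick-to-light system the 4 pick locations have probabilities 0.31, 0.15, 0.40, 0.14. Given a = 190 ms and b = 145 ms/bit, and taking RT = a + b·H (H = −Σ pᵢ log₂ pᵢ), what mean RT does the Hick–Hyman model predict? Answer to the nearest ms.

460 ms

H = 0.31·log₂(1/0.31) + 0.15·log₂(1/0.15) + 0.40·log₂(1/0.40) + 0.14·log₂(1/0.14) = 1.8602 bits.
RT = 190 + 145 × 1.8602 = 459.73 ms.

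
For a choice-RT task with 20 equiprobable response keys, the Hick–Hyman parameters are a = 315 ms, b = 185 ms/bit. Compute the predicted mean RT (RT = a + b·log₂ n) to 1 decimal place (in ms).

log₂(20) = 4.3219 bits, so RT = 315 + 185 × 4.3219 ≈ 1114.557 ms.

1114.6 ms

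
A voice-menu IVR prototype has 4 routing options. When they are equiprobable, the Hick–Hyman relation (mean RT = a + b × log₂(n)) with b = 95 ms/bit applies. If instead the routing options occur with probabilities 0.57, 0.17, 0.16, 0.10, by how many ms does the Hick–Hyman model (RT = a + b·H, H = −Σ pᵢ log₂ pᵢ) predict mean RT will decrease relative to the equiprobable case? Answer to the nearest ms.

Equiprobable entropy H₀ = log₂ 4 = 2.0000 bits.
Skewed entropy H = −Σ pᵢ log₂ pᵢ = 1.6520 bits.
ΔRT = b·(H₀ − H) = 95 × 0.3480 = 33.06 ms.

33 ms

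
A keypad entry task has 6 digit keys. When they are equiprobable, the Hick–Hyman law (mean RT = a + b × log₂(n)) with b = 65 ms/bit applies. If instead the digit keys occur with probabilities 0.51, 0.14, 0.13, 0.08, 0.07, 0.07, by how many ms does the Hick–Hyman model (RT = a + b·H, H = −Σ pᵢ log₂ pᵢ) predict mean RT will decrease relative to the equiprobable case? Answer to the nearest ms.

The RT saving is b·ΔH. Equiprobable H₀ = log₂(6) = 2.5850 bits; with the given probabilities H = 2.1038 bits.
b·(H₀ − H) = 65 × (2.5850 − 2.1038) = 31.28 ms.

31 ms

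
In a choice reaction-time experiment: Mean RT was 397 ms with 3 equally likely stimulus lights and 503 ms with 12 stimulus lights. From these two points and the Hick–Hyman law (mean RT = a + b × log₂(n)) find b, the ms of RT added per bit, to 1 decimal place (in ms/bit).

The slope on a log₂ axis is (503 − 397) / (3.5850 − 1.5850) = 53.000 ms/bit.

53.0 ms/bit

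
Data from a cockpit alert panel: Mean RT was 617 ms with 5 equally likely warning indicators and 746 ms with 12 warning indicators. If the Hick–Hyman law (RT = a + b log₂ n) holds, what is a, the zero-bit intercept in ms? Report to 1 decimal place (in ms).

b = (RT₂ − RT₁)/(log₂ n₂ − log₂ n₁) = (746 − 617)/(3.5850 − 2.3219) = 102.135 ms/bit.
a = RT₁ − b·log₂ n₁ = 617 − 102.135 × 2.3219 = 379.850 ms.

379.8 ms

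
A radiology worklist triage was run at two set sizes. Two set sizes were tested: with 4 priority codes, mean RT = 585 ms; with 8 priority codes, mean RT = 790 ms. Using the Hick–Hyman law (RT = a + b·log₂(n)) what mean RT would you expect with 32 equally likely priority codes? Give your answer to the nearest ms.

1200 ms

Fit slope and intercept:
  b = (790 − 585) / (log₂ 8 − log₂ 4) = 205 / (3 − 2) = 205 ms/bit
  a = 585 − 205 × 2 = 175 ms
Then RT(32) = 175 + 205 × log₂ 32 = 175 + 205 × 5 ≈ 1200.000 ms.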